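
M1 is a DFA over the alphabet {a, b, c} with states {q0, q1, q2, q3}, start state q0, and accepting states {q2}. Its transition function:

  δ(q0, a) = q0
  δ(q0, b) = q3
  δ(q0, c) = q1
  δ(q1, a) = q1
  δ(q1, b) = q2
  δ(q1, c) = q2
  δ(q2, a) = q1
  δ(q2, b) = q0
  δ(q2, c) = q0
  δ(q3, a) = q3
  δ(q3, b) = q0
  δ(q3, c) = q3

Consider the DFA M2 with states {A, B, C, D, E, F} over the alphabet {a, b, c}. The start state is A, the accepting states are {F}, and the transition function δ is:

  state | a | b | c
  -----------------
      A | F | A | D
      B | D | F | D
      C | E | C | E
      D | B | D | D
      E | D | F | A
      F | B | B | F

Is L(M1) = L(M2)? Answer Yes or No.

The string cb is accepted by M1 but rejected by M2.
So L(M1) ≠ L(M2).

No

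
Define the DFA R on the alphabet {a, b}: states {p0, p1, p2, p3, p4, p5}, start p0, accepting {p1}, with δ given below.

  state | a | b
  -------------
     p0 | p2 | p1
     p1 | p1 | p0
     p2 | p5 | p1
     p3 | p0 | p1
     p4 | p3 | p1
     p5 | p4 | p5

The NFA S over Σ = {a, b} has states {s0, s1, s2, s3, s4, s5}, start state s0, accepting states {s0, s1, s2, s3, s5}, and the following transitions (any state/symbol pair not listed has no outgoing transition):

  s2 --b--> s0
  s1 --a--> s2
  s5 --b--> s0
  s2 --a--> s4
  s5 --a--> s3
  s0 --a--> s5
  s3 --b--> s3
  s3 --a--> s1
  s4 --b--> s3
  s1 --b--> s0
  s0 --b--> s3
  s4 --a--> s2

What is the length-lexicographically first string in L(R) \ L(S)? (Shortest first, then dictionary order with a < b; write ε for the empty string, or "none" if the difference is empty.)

baaa

The string baaa is accepted by R but not by S.
No shorter string lies in the difference, and baaa is the lexicographically first length-4 string in L(R) \ L(S).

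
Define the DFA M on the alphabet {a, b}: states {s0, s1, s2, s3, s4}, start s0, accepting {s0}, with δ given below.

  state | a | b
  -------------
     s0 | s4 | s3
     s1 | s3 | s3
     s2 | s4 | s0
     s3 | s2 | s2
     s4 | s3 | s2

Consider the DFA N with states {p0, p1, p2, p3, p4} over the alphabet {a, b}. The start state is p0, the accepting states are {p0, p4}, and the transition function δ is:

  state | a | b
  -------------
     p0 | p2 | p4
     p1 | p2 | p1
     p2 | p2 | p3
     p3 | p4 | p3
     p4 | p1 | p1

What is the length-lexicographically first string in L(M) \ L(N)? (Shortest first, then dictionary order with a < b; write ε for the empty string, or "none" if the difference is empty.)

abb

The string abb is accepted by M but not by N.
No shorter string lies in the difference, and abb is the lexicographically first length-3 string in L(M) \ L(N).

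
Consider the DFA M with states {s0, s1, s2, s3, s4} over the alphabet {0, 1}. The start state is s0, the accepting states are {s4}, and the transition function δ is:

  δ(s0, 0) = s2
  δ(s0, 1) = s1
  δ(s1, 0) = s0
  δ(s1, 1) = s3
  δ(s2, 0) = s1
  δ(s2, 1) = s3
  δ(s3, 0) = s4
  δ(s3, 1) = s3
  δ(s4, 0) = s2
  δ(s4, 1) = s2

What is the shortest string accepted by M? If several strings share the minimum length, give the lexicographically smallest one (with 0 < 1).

010

A breadth-first search from s0 reaches an accepting state first via the path s0 → s2 → s3 → s4 on input 010.
No string of length < 3 is accepted (BFS exhausts all shorter strings without reaching an accepting state), and 010 is the lexicographically least accepting string of length 3.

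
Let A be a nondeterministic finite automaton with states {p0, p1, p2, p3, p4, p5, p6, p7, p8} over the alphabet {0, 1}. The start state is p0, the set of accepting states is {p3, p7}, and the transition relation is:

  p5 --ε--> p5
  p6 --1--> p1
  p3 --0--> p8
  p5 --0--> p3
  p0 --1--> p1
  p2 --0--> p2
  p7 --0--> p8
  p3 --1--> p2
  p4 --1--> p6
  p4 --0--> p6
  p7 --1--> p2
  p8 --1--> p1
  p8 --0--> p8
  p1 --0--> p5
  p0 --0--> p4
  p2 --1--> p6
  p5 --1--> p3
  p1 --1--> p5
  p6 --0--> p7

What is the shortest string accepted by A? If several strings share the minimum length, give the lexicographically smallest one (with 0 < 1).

000

A breadth-first search from p0 reaches an accepting state first via the path p0 → p4 → p6 → p7 on input 000.
No string of length < 3 is accepted (BFS exhausts all shorter strings without reaching an accepting state), and 000 is the lexicographically least accepting string of length 3.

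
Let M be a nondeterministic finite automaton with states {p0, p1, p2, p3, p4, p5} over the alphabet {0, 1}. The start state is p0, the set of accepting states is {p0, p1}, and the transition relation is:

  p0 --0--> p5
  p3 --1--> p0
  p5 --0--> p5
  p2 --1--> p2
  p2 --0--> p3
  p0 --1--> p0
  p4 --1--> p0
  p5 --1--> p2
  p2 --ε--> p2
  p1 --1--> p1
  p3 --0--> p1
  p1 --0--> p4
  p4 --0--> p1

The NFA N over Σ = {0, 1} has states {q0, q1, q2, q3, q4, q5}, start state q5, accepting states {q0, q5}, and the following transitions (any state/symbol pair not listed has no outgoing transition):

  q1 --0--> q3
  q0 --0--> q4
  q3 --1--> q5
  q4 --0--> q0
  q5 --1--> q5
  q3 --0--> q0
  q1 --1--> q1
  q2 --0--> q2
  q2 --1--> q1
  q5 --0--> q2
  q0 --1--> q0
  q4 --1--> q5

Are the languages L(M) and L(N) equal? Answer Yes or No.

Yes

Exploring the product automaton M × N from the start pair (p0, q5), following both machines on each input symbol, reaches 6 state pairs: (p0, q5), (p5, q2), (p2, q1), (p3, q3), (p1, q0), (p4, q4).
M accepts in {p0, p1} and N accepts in {q0, q5}. In every reachable pair the two components are either both accepting — (p0, q5), (p1, q0) — or both non-accepting, so no string is accepted by exactly one of the machines: L(M) \ L(N) and L(N) \ L(M) are both empty.
Hence every string is accepted by M iff it is accepted by N, and the two languages coincide.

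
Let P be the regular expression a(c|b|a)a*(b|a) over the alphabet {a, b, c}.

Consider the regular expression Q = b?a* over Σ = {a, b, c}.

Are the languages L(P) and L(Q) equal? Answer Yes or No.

No

The string aab is accepted by P but rejected by Q.
So L(P) ≠ L(Q).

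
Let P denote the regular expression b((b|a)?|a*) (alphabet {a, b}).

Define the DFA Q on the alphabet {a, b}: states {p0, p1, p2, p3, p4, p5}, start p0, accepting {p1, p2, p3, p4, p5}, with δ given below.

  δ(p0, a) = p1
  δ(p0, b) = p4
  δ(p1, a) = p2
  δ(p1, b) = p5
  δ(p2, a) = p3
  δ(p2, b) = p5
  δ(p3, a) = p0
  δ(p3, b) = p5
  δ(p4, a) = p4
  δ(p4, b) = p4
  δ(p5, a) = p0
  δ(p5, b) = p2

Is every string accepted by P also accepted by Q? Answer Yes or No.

Yes

Converting the expression P to a DFA (subset construction, then merging equivalent states) gives the minimal DFA with states {r0, r1, r2, r3, r4}, start state r0, accepting states {r2, r3, r4} and transitions r0: a→r1, b→r2; r1: a→r1, b→r1; r2: a→r3, b→r4; r3: a→r3, b→r1; r4: a→r1, b→r1.
Exploring the product automaton P × Q from the start pair (r0, p0), following both machines on each input symbol, reaches 10 state pairs: (r0, p0), (r1, p1), (r2, p4), (r1, p2), (r1, p5), (r3, p4), (r4, p4), (r1, p3), (r1, p0), (r1, p4).
P accepts in {r2, r3, r4} and Q accepts in {p1, p2, p3, p4, p5}. The reachable pairs whose P-component is accepting are (r2, p4), (r3, p4), (r4, p4); in each of them the Q-component is accepting too, so the product for L(P) \ L(Q) (P-component accepting, Q-component rejecting) has no reachable accepting pair and the difference is empty.
Hence every string in L(P) is also in L(Q).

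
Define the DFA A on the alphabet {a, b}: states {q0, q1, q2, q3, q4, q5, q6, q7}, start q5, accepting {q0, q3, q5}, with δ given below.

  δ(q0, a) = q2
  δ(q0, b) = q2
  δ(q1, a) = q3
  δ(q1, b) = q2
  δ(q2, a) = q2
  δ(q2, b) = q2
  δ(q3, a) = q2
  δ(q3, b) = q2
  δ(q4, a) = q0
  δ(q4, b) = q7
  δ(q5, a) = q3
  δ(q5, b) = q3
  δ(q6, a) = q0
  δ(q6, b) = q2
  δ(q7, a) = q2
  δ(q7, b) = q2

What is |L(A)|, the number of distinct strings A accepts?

The useful subgraph on states {q3, q5} is acyclic, so L(A) is finite; the longest accepting path visits 2 useful states, giving maximum string length 1.
Counting accepting paths from q5 by length: 1 of length 0, 2 of length 1. Total 3.

3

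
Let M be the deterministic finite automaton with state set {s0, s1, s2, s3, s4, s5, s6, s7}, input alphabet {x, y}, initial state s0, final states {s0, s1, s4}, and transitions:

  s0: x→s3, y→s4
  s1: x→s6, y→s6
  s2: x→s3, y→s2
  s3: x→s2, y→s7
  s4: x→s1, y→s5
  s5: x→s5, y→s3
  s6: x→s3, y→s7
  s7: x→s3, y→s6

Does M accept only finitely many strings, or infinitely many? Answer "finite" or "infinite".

finite

The useful states (reachable from s0 and able to reach an accepting state) are {s0, s1, s4}.
Restricted to these states the transition graph has no cycle, so every accepting path has bounded length and L is finite.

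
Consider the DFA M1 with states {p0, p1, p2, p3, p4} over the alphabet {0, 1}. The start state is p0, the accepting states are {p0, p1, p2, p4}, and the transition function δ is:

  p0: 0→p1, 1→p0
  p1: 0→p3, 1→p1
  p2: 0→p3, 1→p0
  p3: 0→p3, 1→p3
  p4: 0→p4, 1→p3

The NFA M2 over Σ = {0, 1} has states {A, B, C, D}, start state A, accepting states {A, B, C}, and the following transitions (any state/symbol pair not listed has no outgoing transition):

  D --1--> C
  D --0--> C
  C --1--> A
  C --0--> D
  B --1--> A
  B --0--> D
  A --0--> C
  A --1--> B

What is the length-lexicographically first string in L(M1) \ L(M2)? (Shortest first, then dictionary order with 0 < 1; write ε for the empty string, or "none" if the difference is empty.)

10

The string 10 is accepted by M1 but not by M2.
No shorter string lies in the difference, and 10 is the lexicographically first length-2 string in L(M1) \ L(M2).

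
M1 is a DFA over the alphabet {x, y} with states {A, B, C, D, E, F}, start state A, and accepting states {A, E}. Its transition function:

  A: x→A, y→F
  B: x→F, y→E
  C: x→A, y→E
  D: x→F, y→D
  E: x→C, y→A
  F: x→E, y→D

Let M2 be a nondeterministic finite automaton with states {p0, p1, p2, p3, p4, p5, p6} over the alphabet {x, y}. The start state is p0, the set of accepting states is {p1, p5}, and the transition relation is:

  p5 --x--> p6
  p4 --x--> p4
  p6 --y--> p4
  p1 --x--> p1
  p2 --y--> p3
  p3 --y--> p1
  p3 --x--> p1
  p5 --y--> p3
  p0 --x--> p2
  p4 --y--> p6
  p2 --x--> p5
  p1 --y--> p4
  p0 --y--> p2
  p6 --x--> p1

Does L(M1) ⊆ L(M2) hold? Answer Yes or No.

The empty string ε is in L(M1) but not in L(M2).
So L(M1) ⊄ L(M2).

No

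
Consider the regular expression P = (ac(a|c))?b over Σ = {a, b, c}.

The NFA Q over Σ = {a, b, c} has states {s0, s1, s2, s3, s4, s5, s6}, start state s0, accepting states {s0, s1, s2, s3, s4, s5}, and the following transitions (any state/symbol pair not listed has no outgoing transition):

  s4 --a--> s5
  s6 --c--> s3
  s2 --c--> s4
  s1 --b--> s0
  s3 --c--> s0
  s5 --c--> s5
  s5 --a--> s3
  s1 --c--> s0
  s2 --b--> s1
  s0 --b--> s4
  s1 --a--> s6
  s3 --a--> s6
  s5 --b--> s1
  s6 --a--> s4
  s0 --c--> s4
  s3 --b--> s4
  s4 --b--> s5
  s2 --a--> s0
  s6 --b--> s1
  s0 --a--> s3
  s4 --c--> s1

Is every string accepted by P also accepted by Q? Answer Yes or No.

Converting the expression P to a DFA (subset construction, then merging equivalent states) gives the minimal DFA with states {p0, p1, p2, p3, p4, p5}, start state p0, accepting states {p2} and transitions p0: a→p1, b→p2, c→p3; p1: a→p3, b→p3, c→p4; p2: a→p3, b→p3, c→p3; p3: a→p3, b→p3, c→p3; p4: a→p5, b→p3, c→p5; p5: a→p3, b→p2, c→p3.
Exploring the product automaton P × Q from the start pair (p0, s0), following both machines on each input symbol, reaches 13 state pairs: (p0, s0), (p1, s3), (p2, s4), (p3, s4), (p3, s6), (p4, s0), (p3, s5), (p3, s1), (p3, s3), (p5, s3), (p5, s4), (p3, s0), (p2, s5).
P accepts in {p2} and Q accepts in {s0, s1, s2, s3, s4, s5}. The reachable pairs whose P-component is accepting are (p2, s4), (p2, s5); in each of them the Q-component is accepting too, so the product for L(P) \ L(Q) (P-component accepting, Q-component rejecting) has no reachable accepting pair and the difference is empty.
Hence every string in L(P) is also in L(Q).

Yes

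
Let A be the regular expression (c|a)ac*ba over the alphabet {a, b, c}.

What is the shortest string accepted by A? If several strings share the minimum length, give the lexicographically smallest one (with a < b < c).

aaba

By inspection of the expression, no string of length less than 4 matches, and aaba is the lexicographically first match of length 4.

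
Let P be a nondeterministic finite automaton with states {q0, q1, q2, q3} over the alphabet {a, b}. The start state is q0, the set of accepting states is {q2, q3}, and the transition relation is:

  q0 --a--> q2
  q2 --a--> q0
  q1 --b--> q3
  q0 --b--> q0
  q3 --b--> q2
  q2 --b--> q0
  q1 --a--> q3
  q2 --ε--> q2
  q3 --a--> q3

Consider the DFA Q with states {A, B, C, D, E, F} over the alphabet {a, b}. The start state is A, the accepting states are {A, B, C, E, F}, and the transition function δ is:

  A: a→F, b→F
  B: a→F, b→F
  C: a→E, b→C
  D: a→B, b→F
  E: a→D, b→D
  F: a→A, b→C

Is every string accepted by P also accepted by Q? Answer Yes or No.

Yes

Exploring the product automaton P × Q from the start pair (q0, A), following both machines on each input symbol, reaches 8 state pairs: (q0, A), (q2, F), (q0, F), (q0, C), (q2, A), (q2, E), (q0, D), (q2, B).
P accepts in {q2, q3} and Q accepts in {A, B, C, E, F}. The reachable pairs whose P-component is accepting are (q2, F), (q2, A), (q2, E), (q2, B); in each of them the Q-component is accepting too, so the product for L(P) \ L(Q) (P-component accepting, Q-component rejecting) has no reachable accepting pair and the difference is empty.
Hence every string in L(P) is also in L(Q).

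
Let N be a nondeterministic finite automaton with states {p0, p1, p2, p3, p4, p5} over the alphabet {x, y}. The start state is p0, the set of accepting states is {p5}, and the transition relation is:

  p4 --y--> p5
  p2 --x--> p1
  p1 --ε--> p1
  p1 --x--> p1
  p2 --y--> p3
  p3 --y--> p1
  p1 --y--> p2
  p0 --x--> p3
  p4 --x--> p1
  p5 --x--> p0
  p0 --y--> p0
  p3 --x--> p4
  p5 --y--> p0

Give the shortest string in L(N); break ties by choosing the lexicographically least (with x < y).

A breadth-first search from p0 reaches an accepting state first via the path p0 → p3 → p4 → p5 on input xxy.
No string of length < 3 is accepted (BFS exhausts all shorter strings without reaching an accepting state), and xxy is the lexicographically least accepting string of length 3.

xxy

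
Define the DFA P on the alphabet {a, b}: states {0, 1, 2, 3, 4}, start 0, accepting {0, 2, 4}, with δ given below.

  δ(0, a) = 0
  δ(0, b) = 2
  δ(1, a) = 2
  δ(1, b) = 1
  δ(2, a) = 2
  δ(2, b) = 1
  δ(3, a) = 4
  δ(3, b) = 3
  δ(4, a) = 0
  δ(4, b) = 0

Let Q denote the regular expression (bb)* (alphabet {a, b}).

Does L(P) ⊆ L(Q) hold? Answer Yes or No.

No

The string a is in L(P) but not in L(Q).
So L(P) ⊄ L(Q).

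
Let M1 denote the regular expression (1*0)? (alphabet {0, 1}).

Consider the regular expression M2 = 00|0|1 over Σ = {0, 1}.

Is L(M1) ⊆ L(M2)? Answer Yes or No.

The empty string ε is in L(M1) but not in L(M2).
So L(M1) ⊄ L(M2).

No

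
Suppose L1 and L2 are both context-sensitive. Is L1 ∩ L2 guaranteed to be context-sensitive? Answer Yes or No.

An LBA keeps a copy of the input on a second track, runs the LBA for L₁, and if that accepts restores the input and runs the LBA for L₂; linear space suffices, so L₁ ∩ L₂ is context-sensitive.
So the context-sensitive languages are closed under intersection.

Yes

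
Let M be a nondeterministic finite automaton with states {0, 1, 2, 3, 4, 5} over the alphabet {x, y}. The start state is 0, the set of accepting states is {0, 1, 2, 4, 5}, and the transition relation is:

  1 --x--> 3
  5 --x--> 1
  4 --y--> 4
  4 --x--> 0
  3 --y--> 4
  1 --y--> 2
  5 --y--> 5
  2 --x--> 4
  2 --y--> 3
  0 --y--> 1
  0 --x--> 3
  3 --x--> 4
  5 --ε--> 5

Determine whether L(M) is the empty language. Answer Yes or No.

No

The empty string ε is accepted: the run 0 ends in the accepting state 0.
Since at least one string is accepted, L(M) is not empty.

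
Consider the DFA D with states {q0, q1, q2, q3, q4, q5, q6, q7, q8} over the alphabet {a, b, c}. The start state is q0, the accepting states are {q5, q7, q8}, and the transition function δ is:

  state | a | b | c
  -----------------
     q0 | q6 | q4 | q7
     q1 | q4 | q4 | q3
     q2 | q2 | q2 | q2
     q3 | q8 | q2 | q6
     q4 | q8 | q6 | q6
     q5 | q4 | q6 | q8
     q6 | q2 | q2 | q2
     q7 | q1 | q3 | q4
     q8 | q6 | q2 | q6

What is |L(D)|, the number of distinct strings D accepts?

7

The useful subgraph on states {q0, q1, q3, q4, q7, q8} is acyclic, so L(D) is finite; the longest accepting path visits 5 useful states, giving maximum string length 4.
Counting accepting paths from q0 by length: 1 of length 1, 1 of length 2, 2 of length 3, 3 of length 4. Total 7.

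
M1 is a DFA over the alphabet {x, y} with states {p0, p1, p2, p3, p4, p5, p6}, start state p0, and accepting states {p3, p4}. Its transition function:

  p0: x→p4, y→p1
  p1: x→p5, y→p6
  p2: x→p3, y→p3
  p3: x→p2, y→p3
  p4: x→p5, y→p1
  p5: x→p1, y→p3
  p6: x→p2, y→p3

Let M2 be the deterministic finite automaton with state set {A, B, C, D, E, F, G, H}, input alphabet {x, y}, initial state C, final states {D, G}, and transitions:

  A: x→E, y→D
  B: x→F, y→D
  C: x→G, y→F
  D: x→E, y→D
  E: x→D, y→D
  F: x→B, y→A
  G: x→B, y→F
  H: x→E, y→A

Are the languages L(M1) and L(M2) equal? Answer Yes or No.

Yes

Exploring the product automaton M1 × M2 from the start pair (p0, C), following both machines on each input symbol, reaches 7 state pairs: (p0, C), (p4, G), (p1, F), (p5, B), (p6, A), (p3, D), (p2, E).
M1 accepts in {p3, p4} and M2 accepts in {D, G}. In every reachable pair the two components are either both accepting — (p4, G), (p3, D) — or both non-accepting, so no string is accepted by exactly one of the machines: L(M1) \ L(M2) and L(M2) \ L(M1) are both empty.
Hence every string is accepted by M1 iff it is accepted by M2, and the two languages coincide.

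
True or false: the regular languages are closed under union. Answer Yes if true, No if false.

Yes

Given DFAs for L₁ and L₂, run them in parallel: the product automaton on Q₁ × Q₂ that accepts when either component is accepting recognises L₁ ∪ L₂ (equivalently, R₁ | R₂ is a regular expression for it).
So the regular languages are closed under union.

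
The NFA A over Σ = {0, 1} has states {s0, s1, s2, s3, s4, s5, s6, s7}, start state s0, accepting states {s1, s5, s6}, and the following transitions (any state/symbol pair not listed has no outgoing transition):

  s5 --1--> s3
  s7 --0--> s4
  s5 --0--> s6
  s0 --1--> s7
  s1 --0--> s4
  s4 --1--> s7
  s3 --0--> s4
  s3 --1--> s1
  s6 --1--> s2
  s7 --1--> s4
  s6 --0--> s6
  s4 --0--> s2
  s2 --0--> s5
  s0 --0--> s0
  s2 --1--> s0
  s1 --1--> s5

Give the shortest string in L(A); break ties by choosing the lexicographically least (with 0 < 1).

A breadth-first search from s0 reaches an accepting state first via the path s0 → s7 → s4 → s2 → s5 on input 1000.
No string of length < 4 is accepted (BFS exhausts all shorter strings without reaching an accepting state), and 1000 is the lexicographically least accepting string of length 4.

1000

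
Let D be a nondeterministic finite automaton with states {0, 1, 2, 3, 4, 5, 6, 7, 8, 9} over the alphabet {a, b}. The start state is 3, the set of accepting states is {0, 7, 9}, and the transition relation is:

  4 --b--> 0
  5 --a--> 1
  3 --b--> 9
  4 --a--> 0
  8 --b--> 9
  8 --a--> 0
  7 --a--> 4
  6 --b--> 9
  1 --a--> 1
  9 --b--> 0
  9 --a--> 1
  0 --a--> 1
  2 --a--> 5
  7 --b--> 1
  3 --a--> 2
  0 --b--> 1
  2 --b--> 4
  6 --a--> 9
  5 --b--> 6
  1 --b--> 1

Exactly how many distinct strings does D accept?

The useful subgraph on states {0, 2, 3, 4, 5, 6, 9} is acyclic, so L(D) is finite; the longest accepting path visits 6 useful states, giving maximum string length 5.
Counting accepting paths from 3 by length: 1 of length 1, 1 of length 2, 2 of length 3, 2 of length 4, 2 of length 5. Total 8.

8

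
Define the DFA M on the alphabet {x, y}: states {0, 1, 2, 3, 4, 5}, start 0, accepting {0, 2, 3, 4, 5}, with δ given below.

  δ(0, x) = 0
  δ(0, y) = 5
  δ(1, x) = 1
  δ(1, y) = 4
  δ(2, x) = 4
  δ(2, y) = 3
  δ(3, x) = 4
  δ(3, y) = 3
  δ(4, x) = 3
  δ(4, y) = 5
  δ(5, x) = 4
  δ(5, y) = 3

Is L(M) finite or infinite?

infinite

State 0 is reachable from the start and can reach an accepting state, and it lies on the cycle 0 → 0.
Traversing that cycle any number of times yields accepted strings of unbounded length, so the language is infinite.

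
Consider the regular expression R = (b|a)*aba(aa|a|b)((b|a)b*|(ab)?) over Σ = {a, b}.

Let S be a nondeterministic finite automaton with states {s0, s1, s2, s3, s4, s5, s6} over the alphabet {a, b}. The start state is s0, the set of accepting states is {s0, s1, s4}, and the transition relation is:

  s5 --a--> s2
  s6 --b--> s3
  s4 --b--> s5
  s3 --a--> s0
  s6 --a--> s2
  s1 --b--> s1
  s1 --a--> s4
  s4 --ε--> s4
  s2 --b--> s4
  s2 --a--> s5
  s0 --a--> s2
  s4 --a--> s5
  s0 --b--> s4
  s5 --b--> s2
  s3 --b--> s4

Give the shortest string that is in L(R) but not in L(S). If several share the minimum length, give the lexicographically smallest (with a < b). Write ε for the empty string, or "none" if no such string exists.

The string abaa is accepted by R but not by S.
No shorter string lies in the difference, and abaa is the lexicographically first length-4 string in L(R) \ L(S).

abaa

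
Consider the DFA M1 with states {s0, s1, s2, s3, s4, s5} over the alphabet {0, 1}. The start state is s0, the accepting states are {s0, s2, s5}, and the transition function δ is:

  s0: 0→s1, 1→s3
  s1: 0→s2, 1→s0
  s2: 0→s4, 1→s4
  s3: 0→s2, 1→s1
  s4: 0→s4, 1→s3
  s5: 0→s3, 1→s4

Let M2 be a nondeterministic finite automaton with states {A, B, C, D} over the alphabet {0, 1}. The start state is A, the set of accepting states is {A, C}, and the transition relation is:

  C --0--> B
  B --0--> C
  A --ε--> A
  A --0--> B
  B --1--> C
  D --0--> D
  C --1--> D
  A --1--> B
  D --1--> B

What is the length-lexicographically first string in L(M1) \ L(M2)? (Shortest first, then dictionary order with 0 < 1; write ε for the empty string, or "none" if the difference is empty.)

The string 110 is accepted by M1 but not by M2.
No shorter string lies in the difference, and 110 is the lexicographically first length-3 string in L(M1) \ L(M2).

110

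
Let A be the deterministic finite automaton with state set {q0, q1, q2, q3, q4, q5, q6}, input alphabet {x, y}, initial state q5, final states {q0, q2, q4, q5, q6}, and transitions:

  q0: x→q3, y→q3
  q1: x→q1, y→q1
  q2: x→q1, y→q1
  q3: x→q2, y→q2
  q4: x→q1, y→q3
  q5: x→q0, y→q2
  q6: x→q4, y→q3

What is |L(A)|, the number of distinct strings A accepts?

7

The useful subgraph on states {q0, q2, q3, q5} is acyclic, so L(A) is finite; the longest accepting path visits 4 useful states, giving maximum string length 3.
Counting accepting paths from q5 by length: 1 of length 0, 2 of length 1, 4 of length 3. Total 7.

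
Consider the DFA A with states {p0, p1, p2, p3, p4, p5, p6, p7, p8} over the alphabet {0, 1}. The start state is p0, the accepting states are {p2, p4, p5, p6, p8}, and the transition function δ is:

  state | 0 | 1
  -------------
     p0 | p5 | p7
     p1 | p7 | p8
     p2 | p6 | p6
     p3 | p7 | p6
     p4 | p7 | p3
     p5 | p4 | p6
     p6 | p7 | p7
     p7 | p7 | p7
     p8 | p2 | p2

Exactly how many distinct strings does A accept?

The useful subgraph on states {p0, p3, p4, p5, p6} is acyclic, so L(A) is finite; the longest accepting path visits 5 useful states, giving maximum string length 4.
Counting accepting paths from p0 by length: 1 of length 1, 2 of length 2, 1 of length 4. Total 4.

4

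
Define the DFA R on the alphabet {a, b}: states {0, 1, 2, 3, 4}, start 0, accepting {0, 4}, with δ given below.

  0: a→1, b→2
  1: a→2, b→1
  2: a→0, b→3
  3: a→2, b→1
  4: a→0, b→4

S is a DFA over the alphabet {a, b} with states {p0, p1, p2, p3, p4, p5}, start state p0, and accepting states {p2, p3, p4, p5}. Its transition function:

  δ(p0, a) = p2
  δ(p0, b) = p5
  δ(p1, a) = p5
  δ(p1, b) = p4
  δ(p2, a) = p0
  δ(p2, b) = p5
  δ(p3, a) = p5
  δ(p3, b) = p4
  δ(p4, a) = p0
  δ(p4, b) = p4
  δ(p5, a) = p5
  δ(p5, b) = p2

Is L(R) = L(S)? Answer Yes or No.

The empty string ε is accepted by R but rejected by S.
So L(R) ≠ L(S).

No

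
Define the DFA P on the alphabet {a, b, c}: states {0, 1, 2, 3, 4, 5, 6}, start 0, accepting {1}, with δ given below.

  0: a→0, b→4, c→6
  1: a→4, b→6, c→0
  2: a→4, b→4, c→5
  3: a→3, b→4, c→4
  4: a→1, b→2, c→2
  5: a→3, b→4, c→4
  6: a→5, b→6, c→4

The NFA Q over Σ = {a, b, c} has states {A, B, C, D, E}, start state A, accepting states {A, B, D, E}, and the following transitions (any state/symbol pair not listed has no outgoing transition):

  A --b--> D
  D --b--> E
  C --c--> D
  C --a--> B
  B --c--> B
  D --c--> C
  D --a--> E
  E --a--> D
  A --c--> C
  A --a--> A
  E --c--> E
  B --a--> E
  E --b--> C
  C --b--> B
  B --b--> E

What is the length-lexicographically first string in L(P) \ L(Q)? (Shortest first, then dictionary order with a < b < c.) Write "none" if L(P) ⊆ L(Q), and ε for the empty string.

none

Exploring the product automaton P × Q from the start pair (0, A), following both machines on each input symbol, reaches 27 state pairs: (0, A), (4, D), (6, C), (1, E), (2, E), (2, C), (5, B), (6, B), (0, E), (4, C), (5, E), (4, B), (5, D), (3, E), (4, E), (6, E), (0, D), (1, B), (2, B), (2, D), (3, D), (1, D), (0, B), (5, C), (0, C), (3, B), (6, D).
P accepts in {1} and Q accepts in {A, B, D, E}. The reachable pairs whose P-component is accepting are (1, E), (1, B), (1, D); in each of them the Q-component is accepting too, so the product for L(P) \ L(Q) (P-component accepting, Q-component rejecting) has no reachable accepting pair and the difference is empty.
So every string accepted by P is also accepted by Q: L(P) \ L(Q) = ∅ and there is no such string.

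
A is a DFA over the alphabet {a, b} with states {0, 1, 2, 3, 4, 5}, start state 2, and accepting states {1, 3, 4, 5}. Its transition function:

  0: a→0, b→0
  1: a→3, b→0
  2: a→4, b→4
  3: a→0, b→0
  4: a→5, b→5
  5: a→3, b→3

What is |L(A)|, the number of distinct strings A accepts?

14

The useful subgraph on states {2, 3, 4, 5} is acyclic, so L(A) is finite; the longest accepting path visits 4 useful states, giving maximum string length 3.
Counting accepting paths from 2 by length: 2 of length 1, 4 of length 2, 8 of length 3. Total 14.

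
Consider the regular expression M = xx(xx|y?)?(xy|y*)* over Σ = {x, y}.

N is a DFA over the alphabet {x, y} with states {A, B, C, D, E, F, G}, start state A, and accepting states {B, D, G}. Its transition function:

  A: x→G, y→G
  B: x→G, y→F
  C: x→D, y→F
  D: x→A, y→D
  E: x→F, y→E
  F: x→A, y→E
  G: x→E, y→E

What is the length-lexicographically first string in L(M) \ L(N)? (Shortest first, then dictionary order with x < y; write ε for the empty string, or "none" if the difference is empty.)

xx

The string xx is accepted by M but not by N.
No shorter string lies in the difference, and xx is the lexicographically first length-2 string in L(M) \ L(N).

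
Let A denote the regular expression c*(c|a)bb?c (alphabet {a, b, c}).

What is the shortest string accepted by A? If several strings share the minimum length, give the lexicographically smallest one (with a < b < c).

By inspection of the expression, no string of length less than 3 matches, and abc is the lexicographically first match of length 3.

abc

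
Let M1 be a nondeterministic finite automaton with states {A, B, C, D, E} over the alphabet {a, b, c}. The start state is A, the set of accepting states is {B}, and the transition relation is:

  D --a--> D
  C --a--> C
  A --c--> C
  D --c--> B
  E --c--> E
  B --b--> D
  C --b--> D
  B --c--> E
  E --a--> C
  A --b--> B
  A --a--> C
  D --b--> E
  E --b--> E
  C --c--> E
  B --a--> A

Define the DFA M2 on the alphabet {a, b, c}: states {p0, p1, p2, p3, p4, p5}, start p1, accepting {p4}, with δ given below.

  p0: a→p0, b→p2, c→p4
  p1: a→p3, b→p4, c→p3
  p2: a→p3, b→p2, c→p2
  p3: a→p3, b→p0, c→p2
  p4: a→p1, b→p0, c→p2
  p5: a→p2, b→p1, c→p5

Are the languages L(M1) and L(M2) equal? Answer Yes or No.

Yes

Exploring the product automaton M1 × M2 from the start pair (A, p1), following both machines on each input symbol, reaches 5 state pairs: (A, p1), (C, p3), (B, p4), (D, p0), (E, p2).
M1 accepts in {B} and M2 accepts in {p4}. In every reachable pair the two components are either both accepting — (B, p4) — or both non-accepting, so no string is accepted by exactly one of the machines: L(M1) \ L(M2) and L(M2) \ L(M1) are both empty.
Hence every string is accepted by M1 iff it is accepted by M2, and the two languages coincide.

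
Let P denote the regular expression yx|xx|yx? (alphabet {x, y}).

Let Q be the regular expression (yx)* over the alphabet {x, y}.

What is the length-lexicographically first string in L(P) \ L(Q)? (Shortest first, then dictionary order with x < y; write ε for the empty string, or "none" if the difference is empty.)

y

The string y is accepted by P but not by Q.
No shorter string lies in the difference, and y is the lexicographically first length-1 string in L(P) \ L(Q).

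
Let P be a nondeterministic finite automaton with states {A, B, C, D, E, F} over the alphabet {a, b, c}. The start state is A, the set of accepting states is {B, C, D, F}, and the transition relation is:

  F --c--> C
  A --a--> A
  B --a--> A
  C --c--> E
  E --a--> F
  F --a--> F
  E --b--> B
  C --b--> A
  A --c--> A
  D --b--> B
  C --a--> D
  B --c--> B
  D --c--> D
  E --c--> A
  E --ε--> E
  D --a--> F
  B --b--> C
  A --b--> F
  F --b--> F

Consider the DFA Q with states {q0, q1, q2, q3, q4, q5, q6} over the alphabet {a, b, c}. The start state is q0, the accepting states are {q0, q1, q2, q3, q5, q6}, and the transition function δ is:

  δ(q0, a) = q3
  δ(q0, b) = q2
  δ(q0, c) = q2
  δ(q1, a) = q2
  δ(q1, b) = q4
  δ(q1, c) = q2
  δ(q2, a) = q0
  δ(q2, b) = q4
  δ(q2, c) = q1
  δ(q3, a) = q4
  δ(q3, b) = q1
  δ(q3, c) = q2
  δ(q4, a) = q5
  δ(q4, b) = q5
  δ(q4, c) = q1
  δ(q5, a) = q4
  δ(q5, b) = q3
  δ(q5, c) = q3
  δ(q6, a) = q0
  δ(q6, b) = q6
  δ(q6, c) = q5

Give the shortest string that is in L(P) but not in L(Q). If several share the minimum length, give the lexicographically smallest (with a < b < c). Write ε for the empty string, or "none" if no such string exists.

bb

The string bb is accepted by P but not by Q.
No shorter string lies in the difference, and bb is the lexicographically first length-2 string in L(P) \ L(Q).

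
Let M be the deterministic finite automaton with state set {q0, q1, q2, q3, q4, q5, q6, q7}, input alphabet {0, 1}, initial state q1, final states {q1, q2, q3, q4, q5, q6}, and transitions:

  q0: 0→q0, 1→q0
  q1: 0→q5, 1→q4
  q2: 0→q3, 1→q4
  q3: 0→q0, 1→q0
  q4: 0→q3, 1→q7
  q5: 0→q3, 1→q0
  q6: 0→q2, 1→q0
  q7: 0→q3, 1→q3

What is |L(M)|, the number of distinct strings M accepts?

The useful subgraph on states {q1, q3, q4, q5, q7} is acyclic, so L(M) is finite; the longest accepting path visits 4 useful states, giving maximum string length 3.
Counting accepting paths from q1 by length: 1 of length 0, 2 of length 1, 2 of length 2, 2 of length 3. Total 7.

7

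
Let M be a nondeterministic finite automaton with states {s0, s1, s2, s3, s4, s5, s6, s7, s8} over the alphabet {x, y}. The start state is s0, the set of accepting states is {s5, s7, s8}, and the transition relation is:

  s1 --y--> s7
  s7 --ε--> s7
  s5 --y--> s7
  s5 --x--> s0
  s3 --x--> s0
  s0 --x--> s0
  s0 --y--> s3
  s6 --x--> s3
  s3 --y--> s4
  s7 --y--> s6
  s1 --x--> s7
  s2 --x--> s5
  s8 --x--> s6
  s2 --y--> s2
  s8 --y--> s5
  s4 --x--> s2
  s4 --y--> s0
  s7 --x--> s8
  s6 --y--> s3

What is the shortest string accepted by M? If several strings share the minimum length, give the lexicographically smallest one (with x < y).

A breadth-first search from s0 reaches an accepting state first via the path s0 → s3 → s4 → s2 → s5 on input yyxx.
No string of length < 4 is accepted (BFS exhausts all shorter strings without reaching an accepting state), and yyxx is the lexicographically least accepting string of length 4.

yyxx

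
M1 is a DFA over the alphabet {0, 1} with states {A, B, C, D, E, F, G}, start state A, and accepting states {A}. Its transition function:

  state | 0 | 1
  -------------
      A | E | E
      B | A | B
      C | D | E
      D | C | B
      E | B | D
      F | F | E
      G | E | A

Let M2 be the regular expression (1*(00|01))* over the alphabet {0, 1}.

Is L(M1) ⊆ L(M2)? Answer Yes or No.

No

The string 000 is in L(M1) but not in L(M2).
So L(M1) ⊄ L(M2).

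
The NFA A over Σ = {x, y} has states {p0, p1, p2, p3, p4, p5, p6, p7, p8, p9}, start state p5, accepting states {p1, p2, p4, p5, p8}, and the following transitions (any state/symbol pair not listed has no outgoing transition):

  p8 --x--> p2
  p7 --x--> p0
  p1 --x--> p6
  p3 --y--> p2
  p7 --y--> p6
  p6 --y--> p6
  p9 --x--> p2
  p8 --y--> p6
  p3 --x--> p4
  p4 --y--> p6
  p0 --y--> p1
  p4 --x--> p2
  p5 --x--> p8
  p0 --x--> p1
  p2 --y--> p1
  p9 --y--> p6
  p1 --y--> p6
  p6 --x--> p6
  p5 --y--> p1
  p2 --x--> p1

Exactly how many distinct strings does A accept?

6

The useful subgraph on states {p1, p2, p5, p8} is acyclic, so L(A) is finite; the longest accepting path visits 4 useful states, giving maximum string length 3.
Counting accepting paths from p5 by length: 1 of length 0, 2 of length 1, 1 of length 2, 2 of length 3. Total 6.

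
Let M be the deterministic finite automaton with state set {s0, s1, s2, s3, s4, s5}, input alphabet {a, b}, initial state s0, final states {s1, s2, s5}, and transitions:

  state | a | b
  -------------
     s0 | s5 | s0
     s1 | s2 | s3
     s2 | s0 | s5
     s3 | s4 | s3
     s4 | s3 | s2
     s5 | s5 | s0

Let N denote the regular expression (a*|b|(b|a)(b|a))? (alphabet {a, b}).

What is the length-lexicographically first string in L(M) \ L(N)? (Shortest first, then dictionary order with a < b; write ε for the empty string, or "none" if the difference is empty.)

aba

The string aba is accepted by M but not by N.
No shorter string lies in the difference, and aba is the lexicographically first length-3 string in L(M) \ L(N).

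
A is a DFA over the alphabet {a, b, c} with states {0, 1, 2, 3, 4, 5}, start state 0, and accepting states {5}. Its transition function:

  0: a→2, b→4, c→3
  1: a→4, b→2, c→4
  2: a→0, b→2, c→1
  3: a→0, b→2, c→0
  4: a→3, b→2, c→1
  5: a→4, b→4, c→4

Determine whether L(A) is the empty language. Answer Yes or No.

The states reachable from the start state are {0, 1, 2, 3, 4}.
None of the accepting states {5} is reachable, so no string is accepted and L(A) = ∅.

Yes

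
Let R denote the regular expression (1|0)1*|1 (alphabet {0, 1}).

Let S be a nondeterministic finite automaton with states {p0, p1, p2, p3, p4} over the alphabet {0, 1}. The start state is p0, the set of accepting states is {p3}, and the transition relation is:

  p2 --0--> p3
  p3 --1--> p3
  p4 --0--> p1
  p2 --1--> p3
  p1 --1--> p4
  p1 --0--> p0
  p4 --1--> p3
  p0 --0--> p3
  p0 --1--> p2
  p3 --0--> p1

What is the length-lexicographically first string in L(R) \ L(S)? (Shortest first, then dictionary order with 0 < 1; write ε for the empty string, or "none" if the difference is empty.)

The string 1 is accepted by R but not by S.
No shorter string lies in the difference, and 1 is the lexicographically first length-1 string in L(R) \ L(S).

1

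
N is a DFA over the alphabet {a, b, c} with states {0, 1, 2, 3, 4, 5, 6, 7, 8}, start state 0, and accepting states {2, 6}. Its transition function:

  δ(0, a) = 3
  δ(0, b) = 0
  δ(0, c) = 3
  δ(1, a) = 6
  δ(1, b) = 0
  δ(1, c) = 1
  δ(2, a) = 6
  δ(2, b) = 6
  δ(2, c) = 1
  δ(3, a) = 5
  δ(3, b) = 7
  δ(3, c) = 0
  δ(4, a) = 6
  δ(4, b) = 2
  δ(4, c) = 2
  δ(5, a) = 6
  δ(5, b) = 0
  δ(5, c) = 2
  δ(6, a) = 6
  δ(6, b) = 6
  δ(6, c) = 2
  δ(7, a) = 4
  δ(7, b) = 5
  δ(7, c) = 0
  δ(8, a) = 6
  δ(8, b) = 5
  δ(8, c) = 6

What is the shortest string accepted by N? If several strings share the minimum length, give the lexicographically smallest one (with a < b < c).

A breadth-first search from 0 reaches an accepting state first via the path 0 → 3 → 5 → 6 on input aaa.
No string of length < 3 is accepted (BFS exhausts all shorter strings without reaching an accepting state), and aaa is the lexicographically least accepting string of length 3.

aaa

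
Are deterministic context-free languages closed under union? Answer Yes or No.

{aⁿbⁿ : n≥0} and {aⁿb²ⁿ : n≥0} are each accepted by a deterministic PDA (push the a's; pop one per b, respectively one per two b's), but their union U is not. Suppose a DPDA M accepted U. Being deterministic, M has a single run on aⁿb²ⁿ, and since aⁿbⁿ ∈ U that run passes through an accepting configuration right after consuming the prefix aⁿbⁿ and then goes on to accept again after n more b's. Build an ordinary (nondeterministic) PDA M′ that simulates M on a's and b's and, at any moment when M is in an accepting state, may switch to a second mode in which it reads only c's, feeding each c to M as a b; M′ accepts when M does. Then M′ accepts aⁱbʲcᵏ (k≥1) exactly when both aⁱbʲ ∈ U and aⁱbʲ⁺ᵏ ∈ U, and checking the four cases (i=j or j=2i, combined with j+k=i or j+k=2i) leaves only i=j=k: so L(M′) ∩ a*b*c⁺ = {aⁿbⁿcⁿ : n≥1} would be context-free, which it is not (pumping lemma) — contradiction. (The union is an unambiguous CFL; it is determinism, not unambiguity, that fails.)

No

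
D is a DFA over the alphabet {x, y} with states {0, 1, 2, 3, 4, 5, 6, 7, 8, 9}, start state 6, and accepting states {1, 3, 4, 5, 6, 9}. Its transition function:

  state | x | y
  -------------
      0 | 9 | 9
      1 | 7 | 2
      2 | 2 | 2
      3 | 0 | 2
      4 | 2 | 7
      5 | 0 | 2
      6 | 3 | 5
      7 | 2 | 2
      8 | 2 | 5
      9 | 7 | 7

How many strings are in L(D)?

The useful subgraph on states {0, 3, 5, 6, 9} is acyclic, so L(D) is finite; the longest accepting path visits 4 useful states, giving maximum string length 3.
Counting accepting paths from 6 by length: 1 of length 0, 2 of length 1, 4 of length 3. Total 7.

7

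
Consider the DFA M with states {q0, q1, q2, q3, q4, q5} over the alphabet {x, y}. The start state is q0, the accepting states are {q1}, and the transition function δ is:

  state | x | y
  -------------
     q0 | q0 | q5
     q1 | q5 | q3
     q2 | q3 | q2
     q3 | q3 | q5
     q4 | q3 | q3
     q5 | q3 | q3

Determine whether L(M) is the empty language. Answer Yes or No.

Yes

The states reachable from the start state are {q0, q3, q5}.
None of the accepting states {q1} is reachable, so no string is accepted and L(M) = ∅.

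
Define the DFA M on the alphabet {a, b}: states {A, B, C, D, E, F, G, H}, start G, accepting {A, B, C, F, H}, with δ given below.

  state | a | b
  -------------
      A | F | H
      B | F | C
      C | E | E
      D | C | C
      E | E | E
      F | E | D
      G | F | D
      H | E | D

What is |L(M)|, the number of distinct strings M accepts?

The useful subgraph on states {C, D, F, G} is acyclic, so L(M) is finite; the longest accepting path visits 4 useful states, giving maximum string length 3.
Counting accepting paths from G by length: 1 of length 1, 2 of length 2, 2 of length 3. Total 5.

5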